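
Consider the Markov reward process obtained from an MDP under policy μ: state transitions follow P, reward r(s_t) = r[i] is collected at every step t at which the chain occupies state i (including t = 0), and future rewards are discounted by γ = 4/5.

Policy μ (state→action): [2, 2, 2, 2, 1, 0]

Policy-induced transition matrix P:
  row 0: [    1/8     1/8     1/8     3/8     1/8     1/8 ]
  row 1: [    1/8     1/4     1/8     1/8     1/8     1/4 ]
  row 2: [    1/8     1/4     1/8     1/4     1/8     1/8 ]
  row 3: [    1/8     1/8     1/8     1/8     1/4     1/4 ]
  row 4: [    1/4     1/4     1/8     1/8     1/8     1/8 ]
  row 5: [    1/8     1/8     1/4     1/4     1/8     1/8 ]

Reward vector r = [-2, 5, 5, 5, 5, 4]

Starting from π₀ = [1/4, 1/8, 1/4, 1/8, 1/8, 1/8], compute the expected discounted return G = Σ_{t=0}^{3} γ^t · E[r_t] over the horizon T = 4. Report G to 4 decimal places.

G = 10.6145

t=0: π = [0.2500, 0.1250, 0.2500, 0.1250, 0.1250, 0.1250], E[r] = 3.1250, γ^t·E[r] = 3.125000, running G = 3.125000
t=1: π = [0.1406, 0.1875, 0.1406, 0.2344, 0.1406, 0.1563], E[r] = 3.8594, γ^t·E[r] = 3.087500, running G = 6.212500
t=2: π = [0.1426, 0.1836, 0.1445, 0.1973, 0.1543, 0.1777], E[r] = 3.8242, γ^t·E[r] = 2.447500, running G = 8.660000
t=3: π = [0.1443, 0.1853, 0.1472, 0.2009, 0.1497, 0.1726], E[r] = 3.8174, γ^t·E[r] = 1.954500, running G = 10.614500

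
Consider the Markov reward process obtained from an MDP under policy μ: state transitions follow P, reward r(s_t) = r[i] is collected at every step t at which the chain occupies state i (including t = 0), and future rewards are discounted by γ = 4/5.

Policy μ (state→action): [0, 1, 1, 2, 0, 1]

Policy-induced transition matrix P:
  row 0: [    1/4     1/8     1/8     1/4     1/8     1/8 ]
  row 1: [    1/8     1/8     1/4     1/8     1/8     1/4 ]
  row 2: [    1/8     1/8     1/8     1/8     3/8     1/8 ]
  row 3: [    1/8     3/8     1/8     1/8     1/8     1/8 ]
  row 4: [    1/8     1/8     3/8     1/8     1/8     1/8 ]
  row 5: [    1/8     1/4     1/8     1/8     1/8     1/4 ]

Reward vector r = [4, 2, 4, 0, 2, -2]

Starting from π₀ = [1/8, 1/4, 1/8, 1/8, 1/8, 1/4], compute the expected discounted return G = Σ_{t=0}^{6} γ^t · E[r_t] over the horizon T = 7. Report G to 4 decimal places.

G = 6.2076

t=0: π = [0.1250, 0.2500, 0.1250, 0.1250, 0.1250, 0.2500], E[r] = 1.2500, γ^t·E[r] = 1.250000, running G = 1.250000
t=1: π = [0.1406, 0.1875, 0.1875, 0.1406, 0.1563, 0.1875], E[r] = 1.6250, γ^t·E[r] = 1.300000, running G = 2.550000
t=2: π = [0.1426, 0.1836, 0.1875, 0.1426, 0.1719, 0.1719], E[r] = 1.6875, γ^t·E[r] = 1.080000, running G = 3.630000
t=3: π = [0.1428, 0.1821, 0.1909, 0.1428, 0.1719, 0.1694], E[r] = 1.7041, γ^t·E[r] = 0.872500, running G = 4.502500
t=4: π = [0.1429, 0.1819, 0.1907, 0.1429, 0.1727, 0.1689], E[r] = 1.7057, γ^t·E[r] = 0.698650, running G = 5.201150
t=5: π = [0.1429, 0.1818, 0.1909, 0.1429, 0.1727, 0.1689], E[r] = 1.7064, γ^t·E[r] = 0.559160, running G = 5.760310
t=6: π = [0.1429, 0.1818, 0.1909, 0.1429, 0.1727, 0.1688], E[r] = 1.7065, γ^t·E[r] = 0.447338, running G = 6.207648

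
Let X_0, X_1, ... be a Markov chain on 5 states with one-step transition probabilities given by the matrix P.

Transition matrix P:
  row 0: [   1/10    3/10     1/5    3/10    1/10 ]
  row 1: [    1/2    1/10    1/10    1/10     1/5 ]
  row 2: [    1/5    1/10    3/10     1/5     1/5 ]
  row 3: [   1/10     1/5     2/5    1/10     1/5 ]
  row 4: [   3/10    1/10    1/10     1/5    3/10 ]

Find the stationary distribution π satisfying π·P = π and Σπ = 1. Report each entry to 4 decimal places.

π = [0.2275, 0.1642, 0.2238, 0.1876, 0.1969]

Balance equations π_j = Σ_i π_i·P[i][j]:
  π_0 = 1/10·π_0 + 1/2·π_1 + 1/5·π_2 + 1/10·π_3 + 3/10·π_4
  π_1 = 3/10·π_0 + 1/10·π_1 + 1/10·π_2 + 1/5·π_3 + 1/10·π_4
  π_2 = 1/5·π_0 + 1/10·π_1 + 3/10·π_2 + 2/5·π_3 + 1/10·π_4
  π_3 = 3/10·π_0 + 1/10·π_1 + 1/5·π_2 + 1/10·π_3 + 1/5·π_4
  normalize: π_0 + π_1 + π_2 + π_3 + π_4 = 1
Solving the linear system gives exactly π = [800/3517, 1733/10551, 787/3517, 1979/10551, 2078/10551].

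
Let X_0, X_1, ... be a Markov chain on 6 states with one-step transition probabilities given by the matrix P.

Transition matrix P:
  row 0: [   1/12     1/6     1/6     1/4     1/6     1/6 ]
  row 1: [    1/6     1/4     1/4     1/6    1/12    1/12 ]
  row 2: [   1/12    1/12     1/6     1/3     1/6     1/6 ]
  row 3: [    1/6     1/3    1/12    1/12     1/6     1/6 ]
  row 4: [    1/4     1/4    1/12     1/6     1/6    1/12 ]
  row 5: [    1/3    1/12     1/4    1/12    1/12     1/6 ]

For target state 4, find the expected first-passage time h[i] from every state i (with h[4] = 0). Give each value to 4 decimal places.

First-step conditioning: h[4] = 0; for i ≠ 4, h[i] = 1 + Σ_k P[i][k]·h[k].
  h[0] = 1 + 1/12·h[0] + 1/6·h[1] + 1/6·h[2] + 1/4·h[3] + 1/6·h[5]
  h[1] = 1 + 1/6·h[0] + 1/4·h[1] + 1/4·h[2] + 1/6·h[3] + 1/12·h[5]
  h[2] = 1 + 1/12·h[0] + 1/12·h[1] + 1/6·h[2] + 1/3·h[3] + 1/6·h[5]
  h[3] = 1 + 1/6·h[0] + 1/3·h[1] + 1/12·h[2] + 1/12·h[3] + 1/6·h[5]
  h[5] = 1 + 1/3·h[0] + 1/12·h[1] + 1/4·h[2] + 1/12·h[3] + 1/6·h[5]
Solving the 5×5 linear system over states ≠ 4 gives exactly h = [270252/37433, 292560/37433, 268668/37433, 6672/913, 0, 290232/37433] (h[4] = 0 is the target).

h = [7.2196, 7.8156, 7.1773, 7.3078, 0.0000, 7.7534]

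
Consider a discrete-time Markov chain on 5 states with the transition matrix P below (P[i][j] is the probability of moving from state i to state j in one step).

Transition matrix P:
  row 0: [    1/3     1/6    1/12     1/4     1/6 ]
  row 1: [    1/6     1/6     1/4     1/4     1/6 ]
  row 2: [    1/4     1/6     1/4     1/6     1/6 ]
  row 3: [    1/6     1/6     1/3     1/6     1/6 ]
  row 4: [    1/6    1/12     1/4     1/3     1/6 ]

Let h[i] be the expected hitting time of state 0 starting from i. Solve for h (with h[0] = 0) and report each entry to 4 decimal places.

First-step conditioning: h[0] = 0; for i ≠ 0, h[i] = 1 + Σ_k P[i][k]·h[k].
  h[1] = 1 + 1/6·h[1] + 1/4·h[2] + 1/4·h[3] + 1/6·h[4]
  h[2] = 1 + 1/6·h[1] + 1/4·h[2] + 1/6·h[3] + 1/6·h[4]
  h[3] = 1 + 1/6·h[1] + 1/3·h[2] + 1/6·h[3] + 1/6·h[4]
  h[4] = 1 + 1/12·h[1] + 1/4·h[2] + 1/3·h[3] + 1/6·h[4]
Solving the 4×4 linear system over states ≠ 0 gives exactly h = [0, 11304/2137, 10368/2137, 11232/2137, 11298/2137] (h[0] = 0 is the target).

h = [0.0000, 5.2897, 4.8517, 5.2560, 5.2869]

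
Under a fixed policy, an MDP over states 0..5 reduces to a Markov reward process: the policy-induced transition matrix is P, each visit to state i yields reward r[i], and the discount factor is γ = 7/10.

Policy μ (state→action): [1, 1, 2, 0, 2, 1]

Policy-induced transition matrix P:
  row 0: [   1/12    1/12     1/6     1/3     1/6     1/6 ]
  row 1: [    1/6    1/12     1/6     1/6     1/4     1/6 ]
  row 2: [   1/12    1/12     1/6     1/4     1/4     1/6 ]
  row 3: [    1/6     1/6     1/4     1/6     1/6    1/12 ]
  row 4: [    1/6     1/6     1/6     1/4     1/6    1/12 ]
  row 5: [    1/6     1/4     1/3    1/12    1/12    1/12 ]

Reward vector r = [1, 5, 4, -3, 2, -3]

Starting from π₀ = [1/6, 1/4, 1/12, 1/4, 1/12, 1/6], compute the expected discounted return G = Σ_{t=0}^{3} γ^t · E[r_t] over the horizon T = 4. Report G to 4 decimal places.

G = 2.2692

t=0: π = [0.1667, 0.2500, 0.0833, 0.2500, 0.0833, 0.1667], E[r] = 0.6667, γ^t·E[r] = 0.666667, running G = 0.666667
t=1: π = [0.1458, 0.1389, 0.2153, 0.1944, 0.1806, 0.1250], E[r] = 1.1042, γ^t·E[r] = 0.772917, running G = 1.439583
t=2: π = [0.1366, 0.1354, 0.2037, 0.2135, 0.1858, 0.1250], E[r] = 0.9844, γ^t·E[r] = 0.482344, running G = 1.921927
t=3: π = [0.1383, 0.1374, 0.2053, 0.2115, 0.1845, 0.1230], E[r] = 1.0124, γ^t·E[r] = 0.347251, running G = 2.269178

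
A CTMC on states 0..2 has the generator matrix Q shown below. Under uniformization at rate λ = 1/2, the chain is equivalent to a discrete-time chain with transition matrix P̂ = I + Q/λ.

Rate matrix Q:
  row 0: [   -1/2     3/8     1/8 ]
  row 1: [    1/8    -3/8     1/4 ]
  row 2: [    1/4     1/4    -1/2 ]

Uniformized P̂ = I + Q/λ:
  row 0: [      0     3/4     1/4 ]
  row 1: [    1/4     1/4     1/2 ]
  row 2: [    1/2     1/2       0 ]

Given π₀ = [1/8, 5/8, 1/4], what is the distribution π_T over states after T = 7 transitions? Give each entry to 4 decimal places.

t=0: π = [0.1250, 0.6250, 0.2500]
t=1: π = [0.2813, 0.3750, 0.3438]
t=2: π = [0.2656, 0.4766, 0.2578]
t=3: π = [0.2480, 0.4473, 0.3047]
t=4: π = [0.2642, 0.4502, 0.2856]
t=5: π = [0.2554, 0.4535, 0.2911]
t=6: π = [0.2589, 0.4505, 0.2906]
t=7: π = [0.2579, 0.4521, 0.2900]

π = [0.2579, 0.4521, 0.2900]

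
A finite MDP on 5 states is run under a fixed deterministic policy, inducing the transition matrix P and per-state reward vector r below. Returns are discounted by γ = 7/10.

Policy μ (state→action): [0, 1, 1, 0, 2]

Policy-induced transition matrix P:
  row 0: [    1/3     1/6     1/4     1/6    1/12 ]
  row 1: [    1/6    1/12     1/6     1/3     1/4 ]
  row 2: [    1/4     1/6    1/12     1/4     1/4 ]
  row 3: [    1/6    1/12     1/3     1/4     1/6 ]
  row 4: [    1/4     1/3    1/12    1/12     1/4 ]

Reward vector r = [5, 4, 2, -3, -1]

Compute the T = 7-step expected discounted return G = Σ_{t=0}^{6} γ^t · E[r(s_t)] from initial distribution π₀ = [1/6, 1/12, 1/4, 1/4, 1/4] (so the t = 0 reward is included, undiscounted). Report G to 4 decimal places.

t=0: π = [0.1667, 0.0833, 0.2500, 0.2500, 0.2500], E[r] = 0.6667, γ^t·E[r] = 0.666667, running G = 0.666667
t=1: π = [0.2361, 0.1806, 0.1806, 0.2014, 0.2014], E[r] = 1.4583, γ^t·E[r] = 1.020833, running G = 1.687500
t=2: π = [0.2378, 0.1684, 0.1881, 0.2118, 0.1939], E[r] = 1.4097, γ^t·E[r] = 0.690764, running G = 2.378264
t=3: π = [0.2381, 0.1673, 0.1900, 0.2119, 0.1927], E[r] = 1.4114, γ^t·E[r] = 0.484097, running G = 2.862361
t=4: π = [0.2382, 0.1672, 0.1899, 0.2120, 0.1927], E[r] = 1.4113, γ^t·E[r] = 0.338843, running G = 3.201204
t=5: π = [0.2383, 0.1672, 0.1900, 0.2120, 0.1926], E[r] = 1.4114, γ^t·E[r] = 0.237213, running G = 3.438417
t=6: π = [0.2383, 0.1672, 0.1900, 0.2120, 0.1926], E[r] = 1.4114, γ^t·E[r] = 0.166048, running G = 3.604466

G = 3.6045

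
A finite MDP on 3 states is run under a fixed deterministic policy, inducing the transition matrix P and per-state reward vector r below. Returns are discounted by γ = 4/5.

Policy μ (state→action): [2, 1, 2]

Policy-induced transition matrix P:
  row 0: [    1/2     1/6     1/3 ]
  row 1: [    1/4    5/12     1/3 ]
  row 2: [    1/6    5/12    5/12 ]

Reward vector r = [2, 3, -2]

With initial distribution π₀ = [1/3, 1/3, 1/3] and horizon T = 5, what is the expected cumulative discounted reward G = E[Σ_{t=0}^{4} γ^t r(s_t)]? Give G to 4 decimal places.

G = 3.0972

t=0: π = [0.3333, 0.3333, 0.3333], E[r] = 1.0000, γ^t·E[r] = 1.000000, running G = 1.000000
t=1: π = [0.3056, 0.3333, 0.3611], E[r] = 0.8889, γ^t·E[r] = 0.711111, running G = 1.711111
t=2: π = [0.2963, 0.3403, 0.3634], E[r] = 0.8866, γ^t·E[r] = 0.567407, running G = 2.278519
t=3: π = [0.2938, 0.3426, 0.3636], E[r] = 0.8881, γ^t·E[r] = 0.454716, running G = 2.733235
t=4: π = [0.2931, 0.3432, 0.3636], E[r] = 0.8887, γ^t·E[r] = 0.364003, running G = 3.097238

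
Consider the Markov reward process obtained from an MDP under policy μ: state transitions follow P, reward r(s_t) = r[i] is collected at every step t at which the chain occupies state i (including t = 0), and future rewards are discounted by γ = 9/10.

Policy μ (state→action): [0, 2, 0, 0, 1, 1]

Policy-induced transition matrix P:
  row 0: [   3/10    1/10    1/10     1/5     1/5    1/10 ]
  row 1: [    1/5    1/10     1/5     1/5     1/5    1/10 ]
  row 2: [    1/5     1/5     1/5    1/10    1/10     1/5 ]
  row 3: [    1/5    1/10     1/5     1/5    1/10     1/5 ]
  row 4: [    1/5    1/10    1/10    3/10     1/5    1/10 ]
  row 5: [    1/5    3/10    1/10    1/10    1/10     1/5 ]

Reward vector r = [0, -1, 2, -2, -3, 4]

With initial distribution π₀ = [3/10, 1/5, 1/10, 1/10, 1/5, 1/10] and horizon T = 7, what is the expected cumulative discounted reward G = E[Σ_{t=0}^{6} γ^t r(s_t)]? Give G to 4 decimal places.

t=0: π = [0.3000, 0.2000, 0.1000, 0.1000, 0.2000, 0.1000], E[r] = -0.4000, γ^t·E[r] = -0.400000, running G = -0.400000
t=1: π = [0.2300, 0.1300, 0.1400, 0.2000, 0.1700, 0.1300], E[r] = -0.2400, γ^t·E[r] = -0.216000, running G = -0.616000
t=2: π = [0.2230, 0.1400, 0.1470, 0.1900, 0.1530, 0.1470], E[r] = -0.0970, γ^t·E[r] = -0.078570, running G = -0.694570
t=3: π = [0.2223, 0.1441, 0.1477, 0.1859, 0.1516, 0.1484], E[r] = -0.0817, γ^t·E[r] = -0.059559, running G = -0.754129
t=4: π = [0.2222, 0.1445, 0.1478, 0.1856, 0.1518, 0.1482], E[r] = -0.0826, γ^t·E[r] = -0.054200, running G = -0.808330
t=5: π = [0.2222, 0.1444, 0.1478, 0.1856, 0.1518, 0.1482], E[r] = -0.0830, γ^t·E[r] = -0.048990, running G = -0.857320
t=6: π = [0.2222, 0.1444, 0.1478, 0.1856, 0.1518, 0.1482], E[r] = -0.0830, γ^t·E[r] = -0.044098, running G = -0.901418

G = -0.9014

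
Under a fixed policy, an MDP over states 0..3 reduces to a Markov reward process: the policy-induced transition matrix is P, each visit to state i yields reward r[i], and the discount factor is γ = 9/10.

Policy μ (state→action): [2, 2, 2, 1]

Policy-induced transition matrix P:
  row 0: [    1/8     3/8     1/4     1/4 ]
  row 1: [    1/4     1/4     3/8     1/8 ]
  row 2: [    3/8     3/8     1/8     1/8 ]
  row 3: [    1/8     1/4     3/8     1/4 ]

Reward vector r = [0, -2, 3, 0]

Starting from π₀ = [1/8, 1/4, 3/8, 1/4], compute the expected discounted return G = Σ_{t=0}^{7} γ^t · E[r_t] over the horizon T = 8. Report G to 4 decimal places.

G = 1.5493

t=0: π = [0.1250, 0.2500, 0.3750, 0.2500], E[r] = 0.6250, γ^t·E[r] = 0.625000, running G = 0.625000
t=1: π = [0.2500, 0.3125, 0.2656, 0.1719], E[r] = 0.1719, γ^t·E[r] = 0.154688, running G = 0.779688
t=2: π = [0.2305, 0.3145, 0.2773, 0.1777], E[r] = 0.2031, γ^t·E[r] = 0.164531, running G = 0.944219
t=3: π = [0.2336, 0.3135, 0.2769, 0.1760], E[r] = 0.2036, γ^t·E[r] = 0.148434, running G = 1.092653
t=4: π = [0.2334, 0.3138, 0.2766, 0.1762], E[r] = 0.2021, γ^t·E[r] = 0.132610, running G = 1.225262
t=5: π = [0.2334, 0.3137, 0.2767, 0.1762], E[r] = 0.2025, γ^t·E[r] = 0.119601, running G = 1.344863
t=6: π = [0.2334, 0.3138, 0.2767, 0.1762], E[r] = 0.2025, γ^t·E[r] = 0.107597, running G = 1.452460
t=7: π = [0.2334, 0.3138, 0.2767, 0.1762], E[r] = 0.2025, γ^t·E[r] = 0.096843, running G = 1.549303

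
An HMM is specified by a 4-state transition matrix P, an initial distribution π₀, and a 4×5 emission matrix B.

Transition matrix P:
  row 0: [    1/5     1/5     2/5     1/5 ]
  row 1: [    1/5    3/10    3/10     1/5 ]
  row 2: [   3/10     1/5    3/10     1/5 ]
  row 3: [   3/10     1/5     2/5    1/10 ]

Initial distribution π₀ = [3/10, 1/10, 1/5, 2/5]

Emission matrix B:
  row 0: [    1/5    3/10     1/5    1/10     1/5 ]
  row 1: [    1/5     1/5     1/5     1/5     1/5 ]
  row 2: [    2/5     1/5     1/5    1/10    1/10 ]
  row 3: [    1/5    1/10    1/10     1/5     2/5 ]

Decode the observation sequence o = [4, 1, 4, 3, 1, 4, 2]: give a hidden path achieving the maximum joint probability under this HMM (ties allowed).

path = [3, 0, 3, 2, 0, 3, 2]

t=0: δ = [6.000e-02, 2.000e-02, 2.000e-02, 1.600e-01]  (obs o_0=4)
t=1: δ = [1.440e-02, 6.400e-03, 1.280e-02, 1.600e-03]  ψ = [3, 3, 3, 3]  (obs o_1=1)
t=2: δ = [7.680e-04, 5.760e-04, 5.760e-04, 1.152e-03]  ψ = [2, 0, 0, 0]  (obs o_2=4)
t=3: δ = [3.456e-05, 4.608e-05, 4.608e-05, 3.072e-05]  ψ = [3, 3, 3, 0]  (obs o_3=3)
t=4: δ = [4.147e-06, 2.765e-06, 2.765e-06, 9.216e-07]  ψ = [2, 1, 0, 1]  (obs o_4=1)
t=5: δ = [1.659e-07, 1.659e-07, 1.659e-07, 3.318e-07]  ψ = [0, 0, 0, 0]  (obs o_5=4)
t=6: δ = [1.991e-08, 1.327e-08, 2.654e-08, 3.318e-09]  ψ = [3, 3, 3, 0]  (obs o_6=2)
backtrack: best end state = 2; path = [3, 0, 3, 2, 0, 3, 2]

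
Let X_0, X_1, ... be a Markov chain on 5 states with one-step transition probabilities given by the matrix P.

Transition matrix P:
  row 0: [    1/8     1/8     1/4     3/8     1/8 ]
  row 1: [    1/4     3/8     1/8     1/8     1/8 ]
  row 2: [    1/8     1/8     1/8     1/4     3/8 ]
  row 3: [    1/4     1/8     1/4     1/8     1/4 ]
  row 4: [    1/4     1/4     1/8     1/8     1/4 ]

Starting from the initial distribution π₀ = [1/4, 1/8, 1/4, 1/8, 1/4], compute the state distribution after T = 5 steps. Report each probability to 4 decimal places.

π = [0.2028, 0.2035, 0.1750, 0.1976, 0.2211]

t=0: π = [0.2500, 0.1250, 0.2500, 0.1250, 0.2500]
t=1: π = [0.1875, 0.1875, 0.1719, 0.2188, 0.2344]
t=2: π = [0.2051, 0.2012, 0.1758, 0.1934, 0.2246]
t=3: π = [0.2024, 0.2034, 0.1748, 0.1982, 0.2212]
t=4: π = [0.2029, 0.2035, 0.1751, 0.1974, 0.2211]
t=5: π = [0.2028, 0.2035, 0.1750, 0.1976, 0.2211]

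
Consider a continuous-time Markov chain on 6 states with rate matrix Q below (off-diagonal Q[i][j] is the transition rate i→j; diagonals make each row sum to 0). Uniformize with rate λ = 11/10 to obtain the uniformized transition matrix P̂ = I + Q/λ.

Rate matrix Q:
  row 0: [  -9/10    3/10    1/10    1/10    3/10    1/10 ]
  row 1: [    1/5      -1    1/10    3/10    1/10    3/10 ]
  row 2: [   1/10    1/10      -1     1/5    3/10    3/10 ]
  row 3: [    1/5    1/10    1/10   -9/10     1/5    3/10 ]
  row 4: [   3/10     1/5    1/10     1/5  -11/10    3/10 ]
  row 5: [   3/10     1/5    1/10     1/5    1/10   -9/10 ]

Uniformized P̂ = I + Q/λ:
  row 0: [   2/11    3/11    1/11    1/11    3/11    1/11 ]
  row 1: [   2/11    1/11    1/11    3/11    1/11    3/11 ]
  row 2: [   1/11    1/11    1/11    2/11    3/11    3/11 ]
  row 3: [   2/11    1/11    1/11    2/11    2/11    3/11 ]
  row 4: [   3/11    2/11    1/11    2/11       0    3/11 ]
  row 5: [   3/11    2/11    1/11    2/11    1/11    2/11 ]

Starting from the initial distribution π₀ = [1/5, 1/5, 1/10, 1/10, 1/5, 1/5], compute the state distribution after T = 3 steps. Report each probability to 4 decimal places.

π = [0.2067, 0.1615, 0.0909, 0.1778, 0.1474, 0.2158]

t=0: π = [0.2000, 0.2000, 0.1000, 0.1000, 0.2000, 0.2000]
t=1: π = [0.2091, 0.1636, 0.0909, 0.1818, 0.1364, 0.2182]
t=2: π = [0.2058, 0.1612, 0.0909, 0.1777, 0.1496, 0.2149]
t=3: π = [0.2067, 0.1615, 0.0909, 0.1778, 0.1474, 0.2158]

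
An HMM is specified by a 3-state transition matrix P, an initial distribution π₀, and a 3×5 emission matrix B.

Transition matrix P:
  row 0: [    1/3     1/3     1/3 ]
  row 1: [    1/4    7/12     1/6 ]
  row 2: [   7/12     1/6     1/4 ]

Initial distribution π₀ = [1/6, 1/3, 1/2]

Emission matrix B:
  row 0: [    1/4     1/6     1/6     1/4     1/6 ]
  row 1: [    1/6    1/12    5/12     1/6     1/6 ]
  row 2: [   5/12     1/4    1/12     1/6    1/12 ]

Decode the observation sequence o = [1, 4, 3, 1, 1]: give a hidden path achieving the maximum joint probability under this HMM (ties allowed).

path = [2, 0, 0, 2, 0]

t=0: δ = [2.778e-02, 2.778e-02, 1.250e-01]  (obs o_0=1)
t=1: δ = [1.215e-02, 3.472e-03, 2.604e-03]  ψ = [2, 2, 2]  (obs o_1=4)
t=2: δ = [1.013e-03, 6.752e-04, 6.752e-04]  ψ = [0, 0, 0]  (obs o_2=3)
t=3: δ = [6.564e-05, 3.282e-05, 8.439e-05]  ψ = [2, 1, 0]  (obs o_3=1)
t=4: δ = [8.205e-06, 1.823e-06, 5.470e-06]  ψ = [2, 0, 0]  (obs o_4=1)
backtrack: best end state = 0; path = [2, 0, 0, 2, 0]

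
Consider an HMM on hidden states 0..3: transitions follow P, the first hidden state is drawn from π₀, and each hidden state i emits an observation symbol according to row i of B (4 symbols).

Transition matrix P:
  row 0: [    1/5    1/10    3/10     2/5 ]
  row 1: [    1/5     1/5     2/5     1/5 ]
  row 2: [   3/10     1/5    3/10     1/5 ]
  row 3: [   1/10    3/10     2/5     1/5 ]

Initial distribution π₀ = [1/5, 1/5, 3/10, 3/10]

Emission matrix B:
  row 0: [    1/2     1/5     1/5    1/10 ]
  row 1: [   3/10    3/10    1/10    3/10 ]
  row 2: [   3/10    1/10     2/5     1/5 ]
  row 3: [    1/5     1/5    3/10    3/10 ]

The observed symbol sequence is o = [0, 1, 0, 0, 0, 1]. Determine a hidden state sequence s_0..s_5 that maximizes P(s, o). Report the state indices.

t=0: δ = [1.000e-01, 6.000e-02, 9.000e-02, 6.000e-02]  (obs o_0=0)
t=1: δ = [5.400e-03, 5.400e-03, 3.000e-03, 8.000e-03]  ψ = [2, 2, 0, 0]  (obs o_1=1)
t=2: δ = [5.400e-04, 7.200e-04, 9.600e-04, 4.320e-04]  ψ = [0, 3, 3, 0]  (obs o_2=0)
t=3: δ = [1.440e-04, 5.760e-05, 8.640e-05, 4.320e-05]  ψ = [2, 2, 1, 0]  (obs o_3=0)
t=4: δ = [1.440e-05, 5.184e-06, 1.296e-05, 1.152e-05]  ψ = [0, 2, 0, 0]  (obs o_4=0)
t=5: δ = [7.776e-07, 1.037e-06, 4.608e-07, 1.152e-06]  ψ = [2, 3, 3, 0]  (obs o_5=1)
backtrack: best end state = 3; path = [0, 3, 2, 0, 0, 3]

path = [0, 3, 2, 0, 0, 3]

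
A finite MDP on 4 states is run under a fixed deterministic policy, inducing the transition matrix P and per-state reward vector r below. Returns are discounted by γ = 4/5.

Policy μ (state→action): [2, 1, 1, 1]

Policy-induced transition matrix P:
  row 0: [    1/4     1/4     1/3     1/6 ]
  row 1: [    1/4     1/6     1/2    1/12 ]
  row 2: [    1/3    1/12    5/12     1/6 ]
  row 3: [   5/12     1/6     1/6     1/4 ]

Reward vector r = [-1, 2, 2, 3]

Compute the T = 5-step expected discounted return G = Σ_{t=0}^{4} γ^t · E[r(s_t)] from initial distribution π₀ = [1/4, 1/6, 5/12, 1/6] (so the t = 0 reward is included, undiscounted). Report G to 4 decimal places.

t=0: π = [0.2500, 0.1667, 0.4167, 0.1667], E[r] = 1.4167, γ^t·E[r] = 1.416667, running G = 1.416667
t=1: π = [0.3125, 0.1528, 0.3681, 0.1667], E[r] = 1.2292, γ^t·E[r] = 0.983333, running G = 2.400000
t=2: π = [0.3084, 0.1620, 0.3617, 0.1678], E[r] = 1.2425, γ^t·E[r] = 0.795185, running G = 3.195185
t=3: π = [0.3081, 0.1622, 0.3625, 0.1671], E[r] = 1.2428, γ^t·E[r] = 0.636321, running G = 3.831506
t=4: π = [0.3081, 0.1621, 0.3627, 0.1671], E[r] = 1.2429, γ^t·E[r] = 0.509081, running G = 4.340588

G = 4.3406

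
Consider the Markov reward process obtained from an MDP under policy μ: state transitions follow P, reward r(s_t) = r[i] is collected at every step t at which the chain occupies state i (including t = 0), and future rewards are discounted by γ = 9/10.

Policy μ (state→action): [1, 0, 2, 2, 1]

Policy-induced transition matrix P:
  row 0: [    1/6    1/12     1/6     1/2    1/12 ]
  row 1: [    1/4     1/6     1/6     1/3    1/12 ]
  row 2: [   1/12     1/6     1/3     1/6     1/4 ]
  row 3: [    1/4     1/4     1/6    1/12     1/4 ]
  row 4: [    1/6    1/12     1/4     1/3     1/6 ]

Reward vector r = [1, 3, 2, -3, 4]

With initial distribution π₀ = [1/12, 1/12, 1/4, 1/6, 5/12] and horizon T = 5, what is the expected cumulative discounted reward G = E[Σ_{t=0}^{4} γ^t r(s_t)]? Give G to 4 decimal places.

G = 5.2085

t=0: π = [0.0833, 0.0833, 0.2500, 0.1667, 0.4167], E[r] = 2.0000, γ^t·E[r] = 2.000000, running G = 2.000000
t=1: π = [0.1667, 0.1389, 0.2431, 0.2639, 0.1875], E[r] = 1.0278, γ^t·E[r] = 0.925000, running G = 2.925000
t=2: π = [0.1800, 0.1591, 0.2228, 0.2546, 0.1834], E[r] = 1.0729, γ^t·E[r] = 0.869063, running G = 3.794063
t=3: π = [0.1826, 0.1576, 0.2191, 0.2625, 0.1782], E[r] = 1.0187, γ^t·E[r] = 0.742641, running G = 4.536703
t=4: π = [0.1834, 0.1585, 0.2180, 0.2616, 0.1785], E[r] = 1.0239, γ^t·E[r] = 0.671778, running G = 5.208481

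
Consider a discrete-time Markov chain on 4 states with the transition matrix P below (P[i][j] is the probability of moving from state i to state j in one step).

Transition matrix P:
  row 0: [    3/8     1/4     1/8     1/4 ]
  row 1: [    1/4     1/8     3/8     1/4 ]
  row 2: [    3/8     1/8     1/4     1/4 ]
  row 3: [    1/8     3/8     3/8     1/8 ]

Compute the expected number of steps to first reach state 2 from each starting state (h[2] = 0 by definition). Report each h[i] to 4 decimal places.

First-step conditioning: h[2] = 0; for i ≠ 2, h[i] = 1 + Σ_k P[i][k]·h[k].
  h[0] = 1 + 3/8·h[0] + 1/4·h[1] + 1/4·h[3]
  h[1] = 1 + 1/4·h[0] + 1/8·h[1] + 1/4·h[3]
  h[3] = 1 + 1/8·h[0] + 3/8·h[1] + 1/8·h[3]
Solving the 3×3 linear system over states ≠ 2 gives exactly h = [648/157, 504/157, 0, 488/157] (h[2] = 0 is the target).

h = [4.1274, 3.2102, 0.0000, 3.1083]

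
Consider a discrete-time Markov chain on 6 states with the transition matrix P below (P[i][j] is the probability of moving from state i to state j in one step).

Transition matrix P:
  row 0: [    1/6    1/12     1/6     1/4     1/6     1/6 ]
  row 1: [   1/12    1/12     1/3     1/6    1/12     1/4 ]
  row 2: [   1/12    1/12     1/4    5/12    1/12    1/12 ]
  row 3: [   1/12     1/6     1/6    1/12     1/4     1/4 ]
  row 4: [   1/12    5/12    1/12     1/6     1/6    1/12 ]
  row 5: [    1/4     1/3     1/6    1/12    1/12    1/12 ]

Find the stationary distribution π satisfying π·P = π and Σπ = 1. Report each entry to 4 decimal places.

π = [0.1195, 0.1850, 0.2029, 0.1978, 0.1377, 0.1571]

Balance equations π_j = Σ_i π_i·P[i][j]:
  π_0 = 1/6·π_0 + 1/12·π_1 + 1/12·π_2 + 1/12·π_3 + 1/12·π_4 + 1/4·π_5
  π_1 = 1/12·π_0 + 1/12·π_1 + 1/12·π_2 + 1/6·π_3 + 5/12·π_4 + 1/3·π_5
  π_2 = 1/6·π_0 + 1/3·π_1 + 1/4·π_2 + 1/6·π_3 + 1/12·π_4 + 1/6·π_5
  π_3 = 1/4·π_0 + 1/6·π_1 + 5/12·π_2 + 1/12·π_3 + 1/6·π_4 + 1/12·π_5
  π_4 = 1/6·π_0 + 1/12·π_1 + 1/12·π_2 + 1/4·π_3 + 1/6·π_4 + 1/12·π_5
  normalize: π_0 + π_1 + π_2 + π_3 + π_4 + π_5 = 1
Solving the linear system gives exactly π = [8839/73985, 13687/73985, 15014/73985, 14633/73985, 2038/14797, 11622/73985].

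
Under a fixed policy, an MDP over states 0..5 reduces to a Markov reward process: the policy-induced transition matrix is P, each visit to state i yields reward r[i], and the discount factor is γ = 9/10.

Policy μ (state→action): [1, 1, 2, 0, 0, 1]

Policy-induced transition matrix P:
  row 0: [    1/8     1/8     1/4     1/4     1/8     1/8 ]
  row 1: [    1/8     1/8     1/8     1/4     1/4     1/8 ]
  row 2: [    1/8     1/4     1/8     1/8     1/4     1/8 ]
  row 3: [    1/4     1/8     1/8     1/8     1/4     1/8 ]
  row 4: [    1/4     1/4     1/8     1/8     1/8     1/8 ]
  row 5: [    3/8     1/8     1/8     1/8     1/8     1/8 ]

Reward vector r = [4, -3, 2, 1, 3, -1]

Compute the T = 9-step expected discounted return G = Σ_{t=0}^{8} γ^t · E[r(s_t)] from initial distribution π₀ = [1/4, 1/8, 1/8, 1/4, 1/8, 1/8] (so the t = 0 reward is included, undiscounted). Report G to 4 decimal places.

t=0: π = [0.2500, 0.1250, 0.1250, 0.2500, 0.1250, 0.1250], E[r] = 1.3750, γ^t·E[r] = 1.375000, running G = 1.375000
t=1: π = [0.2031, 0.1563, 0.1563, 0.1719, 0.1875, 0.1250], E[r] = 1.2656, γ^t·E[r] = 1.139063, running G = 2.514063
t=2: π = [0.2012, 0.1680, 0.1504, 0.1699, 0.1855, 0.1250], E[r] = 1.2031, γ^t·E[r] = 0.974531, running G = 3.488594
t=3: π = [0.2007, 0.1670, 0.1501, 0.1711, 0.1860, 0.1250], E[r] = 1.2063, γ^t·E[r] = 0.879392, running G = 4.367986
t=4: π = [0.2009, 0.1670, 0.1501, 0.1710, 0.1860, 0.1250], E[r] = 1.2068, γ^t·E[r] = 0.791753, running G = 5.159739
t=5: π = [0.2009, 0.1670, 0.1501, 0.1710, 0.1860, 0.1250], E[r] = 1.2067, γ^t·E[r] = 0.712539, running G = 5.872278
t=6: π = [0.2009, 0.1670, 0.1501, 0.1710, 0.1860, 0.1250], E[r] = 1.2067, γ^t·E[r] = 0.641291, running G = 6.513569
t=7: π = [0.2009, 0.1670, 0.1501, 0.1710, 0.1860, 0.1250], E[r] = 1.2067, γ^t·E[r] = 0.577161, running G = 7.090730
t=8: π = [0.2009, 0.1670, 0.1501, 0.1710, 0.1860, 0.1250], E[r] = 1.2067, γ^t·E[r] = 0.519445, running G = 7.610175

G = 7.6102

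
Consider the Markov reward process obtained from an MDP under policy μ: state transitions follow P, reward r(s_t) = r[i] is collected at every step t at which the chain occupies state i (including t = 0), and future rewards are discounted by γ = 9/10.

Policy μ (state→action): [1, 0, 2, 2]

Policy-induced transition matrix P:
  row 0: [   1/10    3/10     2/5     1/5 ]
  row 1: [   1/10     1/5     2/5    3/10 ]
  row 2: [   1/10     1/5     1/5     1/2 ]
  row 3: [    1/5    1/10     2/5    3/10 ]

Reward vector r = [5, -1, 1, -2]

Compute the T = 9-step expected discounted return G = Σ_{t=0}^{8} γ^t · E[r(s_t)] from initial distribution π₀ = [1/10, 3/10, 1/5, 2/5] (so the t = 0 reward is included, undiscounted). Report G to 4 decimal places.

t=0: π = [0.1000, 0.3000, 0.2000, 0.4000], E[r] = -0.4000, γ^t·E[r] = -0.400000, running G = -0.400000
t=1: π = [0.1400, 0.1700, 0.3600, 0.3300], E[r] = 0.2300, γ^t·E[r] = 0.207000, running G = -0.193000
t=2: π = [0.1330, 0.1810, 0.3280, 0.3580], E[r] = 0.0960, γ^t·E[r] = 0.077760, running G = -0.115240
t=3: π = [0.1358, 0.1775, 0.3344, 0.3523], E[r] = 0.1313, γ^t·E[r] = 0.095718, running G = -0.019522
t=4: π = [0.1352, 0.1784, 0.3331, 0.3533], E[r] = 0.1243, γ^t·E[r] = 0.081566, running G = 0.062044
t=5: π = [0.1353, 0.1782, 0.3334, 0.3531], E[r] = 0.1256, γ^t·E[r] = 0.074184, running G = 0.136228
t=6: π = [0.1353, 0.1782, 0.3333, 0.3531], E[r] = 0.1254, γ^t·E[r] = 0.066626, running G = 0.202854
t=7: π = [0.1353, 0.1782, 0.3333, 0.3531], E[r] = 0.1254, γ^t·E[r] = 0.059989, running G = 0.262842
t=8: π = [0.1353, 0.1782, 0.3333, 0.3531], E[r] = 0.1254, γ^t·E[r] = 0.053985, running G = 0.316828

G = 0.3168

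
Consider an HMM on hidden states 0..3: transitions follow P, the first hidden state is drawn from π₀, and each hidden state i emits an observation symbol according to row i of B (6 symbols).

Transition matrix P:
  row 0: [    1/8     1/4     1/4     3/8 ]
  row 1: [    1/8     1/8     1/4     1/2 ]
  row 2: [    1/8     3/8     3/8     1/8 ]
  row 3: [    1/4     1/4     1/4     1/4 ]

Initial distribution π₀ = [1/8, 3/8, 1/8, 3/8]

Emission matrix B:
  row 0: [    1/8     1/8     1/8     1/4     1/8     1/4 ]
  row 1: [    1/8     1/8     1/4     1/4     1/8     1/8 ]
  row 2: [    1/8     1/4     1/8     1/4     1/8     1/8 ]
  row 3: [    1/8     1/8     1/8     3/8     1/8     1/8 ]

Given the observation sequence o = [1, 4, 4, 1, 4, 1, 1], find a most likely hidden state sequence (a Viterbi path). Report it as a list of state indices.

path = [1, 3, 2, 2, 2, 2, 2]

t=0: δ = [1.562e-02, 4.688e-02, 3.125e-02, 4.688e-02]  (obs o_0=1)
t=1: δ = [1.465e-03, 1.465e-03, 1.465e-03, 2.930e-03]  ψ = [3, 2, 1, 1]  (obs o_1=4)
t=2: δ = [9.155e-05, 9.155e-05, 9.155e-05, 9.155e-05]  ψ = [3, 3, 3, 1]  (obs o_2=4)
t=3: δ = [2.861e-06, 4.292e-06, 8.583e-06, 5.722e-06]  ψ = [3, 2, 2, 1]  (obs o_3=1)
t=4: δ = [1.788e-07, 4.023e-07, 4.023e-07, 2.682e-07]  ψ = [3, 2, 2, 1]  (obs o_4=4)
t=5: δ = [8.382e-09, 1.886e-08, 3.772e-08, 2.515e-08]  ψ = [3, 2, 2, 1]  (obs o_5=1)
t=6: δ = [7.858e-10, 1.768e-09, 3.536e-09, 1.179e-09]  ψ = [3, 2, 2, 1]  (obs o_6=1)
backtrack: best end state = 2; path = [1, 3, 2, 2, 2, 2, 2]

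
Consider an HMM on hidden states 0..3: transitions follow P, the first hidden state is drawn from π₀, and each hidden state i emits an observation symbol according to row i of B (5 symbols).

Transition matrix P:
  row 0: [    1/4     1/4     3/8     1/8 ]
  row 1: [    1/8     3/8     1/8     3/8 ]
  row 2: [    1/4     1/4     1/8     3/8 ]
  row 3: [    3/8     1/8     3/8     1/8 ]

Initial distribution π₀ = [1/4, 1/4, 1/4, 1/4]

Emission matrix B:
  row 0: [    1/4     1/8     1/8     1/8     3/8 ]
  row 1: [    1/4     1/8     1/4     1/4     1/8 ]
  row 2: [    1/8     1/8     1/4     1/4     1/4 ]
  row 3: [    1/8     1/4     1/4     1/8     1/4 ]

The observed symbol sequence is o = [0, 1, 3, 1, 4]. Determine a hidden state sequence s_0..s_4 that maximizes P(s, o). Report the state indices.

t=0: δ = [6.250e-02, 6.250e-02, 3.125e-02, 3.125e-02]  (obs o_0=0)
t=1: δ = [1.953e-03, 2.930e-03, 2.930e-03, 5.859e-03]  ψ = [0, 1, 0, 1]  (obs o_1=1)
t=2: δ = [2.747e-04, 2.747e-04, 5.493e-04, 1.373e-04]  ψ = [3, 1, 3, 1]  (obs o_2=3)
t=3: δ = [1.717e-05, 1.717e-05, 1.287e-05, 5.150e-05]  ψ = [2, 2, 0, 2]  (obs o_3=1)
t=4: δ = [7.242e-06, 8.047e-07, 4.828e-06, 1.609e-06]  ψ = [3, 1, 3, 1]  (obs o_4=4)
backtrack: best end state = 0; path = [1, 3, 2, 3, 0]

path = [1, 3, 2, 3, 0]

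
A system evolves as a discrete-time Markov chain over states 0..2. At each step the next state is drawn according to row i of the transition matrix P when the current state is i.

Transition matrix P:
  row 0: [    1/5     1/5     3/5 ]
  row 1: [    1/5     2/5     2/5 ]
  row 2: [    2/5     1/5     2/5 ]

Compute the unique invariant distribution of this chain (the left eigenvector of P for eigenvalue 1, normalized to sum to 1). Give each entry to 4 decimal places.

π = [0.2917, 0.2500, 0.4583]

Balance equations π_j = Σ_i π_i·P[i][j]:
  π_0 = 1/5·π_0 + 1/5·π_1 + 2/5·π_2
  π_1 = 1/5·π_0 + 2/5·π_1 + 1/5·π_2
  normalize: π_0 + π_1 + π_2 = 1
Solving the linear system gives exactly π = [7/24, 1/4, 11/24].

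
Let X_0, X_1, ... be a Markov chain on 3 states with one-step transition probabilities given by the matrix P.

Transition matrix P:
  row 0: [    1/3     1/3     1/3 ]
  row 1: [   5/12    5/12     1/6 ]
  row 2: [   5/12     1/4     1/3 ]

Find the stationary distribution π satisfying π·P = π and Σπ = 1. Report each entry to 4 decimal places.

π = [0.3846, 0.3385, 0.2769]

Balance equations π_j = Σ_i π_i·P[i][j]:
  π_0 = 1/3·π_0 + 5/12·π_1 + 5/12·π_2
  π_1 = 1/3·π_0 + 5/12·π_1 + 1/4·π_2
  normalize: π_0 + π_1 + π_2 = 1
Solving the linear system gives exactly π = [5/13, 22/65, 18/65].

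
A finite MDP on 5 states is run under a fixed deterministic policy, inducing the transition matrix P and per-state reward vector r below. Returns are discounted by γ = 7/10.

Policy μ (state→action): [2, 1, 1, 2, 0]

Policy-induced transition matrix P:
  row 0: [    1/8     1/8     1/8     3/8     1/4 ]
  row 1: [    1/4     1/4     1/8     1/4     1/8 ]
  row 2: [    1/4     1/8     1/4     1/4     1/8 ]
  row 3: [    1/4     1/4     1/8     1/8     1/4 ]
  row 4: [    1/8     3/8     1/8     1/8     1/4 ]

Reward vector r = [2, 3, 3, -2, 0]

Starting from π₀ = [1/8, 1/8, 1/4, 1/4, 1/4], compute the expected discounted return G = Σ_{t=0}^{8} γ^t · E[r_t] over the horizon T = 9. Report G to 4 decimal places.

t=0: π = [0.1250, 0.1250, 0.2500, 0.2500, 0.2500], E[r] = 0.8750, γ^t·E[r] = 0.875000, running G = 0.875000
t=1: π = [0.2031, 0.2344, 0.1563, 0.2031, 0.2031], E[r] = 1.1719, γ^t·E[r] = 0.820313, running G = 1.695313
t=2: π = [0.1992, 0.2305, 0.1445, 0.2246, 0.2012], E[r] = 1.0742, γ^t·E[r] = 0.526367, running G = 2.221680
t=3: π = [0.2000, 0.2322, 0.1431, 0.2217, 0.2031], E[r] = 1.0823, γ^t·E[r] = 0.371220, running G = 2.592900
t=4: π = [0.1996, 0.2325, 0.1429, 0.2219, 0.2031], E[r] = 1.0816, γ^t·E[r] = 0.259700, running G = 2.852601
t=5: π = [0.1997, 0.2326, 0.1429, 0.2218, 0.2031], E[r] = 1.0820, γ^t·E[r] = 0.181847, running G = 3.034447
t=6: π = [0.1997, 0.2326, 0.1429, 0.2218, 0.2031], E[r] = 1.0819, γ^t·E[r] = 0.127285, running G = 3.161733
t=7: π = [0.1997, 0.2326, 0.1429, 0.2218, 0.2031], E[r] = 1.0819, γ^t·E[r] = 0.089100, running G = 3.250833
t=8: π = [0.1997, 0.2326, 0.1429, 0.2218, 0.2031], E[r] = 1.0819, γ^t·E[r] = 0.062370, running G = 3.313203

G = 3.3132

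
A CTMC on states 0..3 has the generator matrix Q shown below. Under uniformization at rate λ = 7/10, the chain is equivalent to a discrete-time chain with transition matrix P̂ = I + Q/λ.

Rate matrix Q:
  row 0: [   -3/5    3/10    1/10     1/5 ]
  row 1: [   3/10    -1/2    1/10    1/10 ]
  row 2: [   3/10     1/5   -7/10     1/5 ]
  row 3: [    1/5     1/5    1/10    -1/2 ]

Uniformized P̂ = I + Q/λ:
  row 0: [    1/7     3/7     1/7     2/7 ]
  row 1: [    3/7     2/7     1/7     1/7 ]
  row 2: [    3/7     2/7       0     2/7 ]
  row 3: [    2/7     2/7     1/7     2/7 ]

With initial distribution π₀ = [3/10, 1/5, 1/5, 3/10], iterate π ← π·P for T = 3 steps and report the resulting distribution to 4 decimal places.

π = [0.3070, 0.3294, 0.1248, 0.2388]

t=0: π = [0.3000, 0.2000, 0.2000, 0.3000]
t=1: π = [0.3000, 0.3286, 0.1143, 0.2571]
t=2: π = [0.3061, 0.3286, 0.1265, 0.2388]
t=3: π = [0.3070, 0.3294, 0.1248, 0.2388]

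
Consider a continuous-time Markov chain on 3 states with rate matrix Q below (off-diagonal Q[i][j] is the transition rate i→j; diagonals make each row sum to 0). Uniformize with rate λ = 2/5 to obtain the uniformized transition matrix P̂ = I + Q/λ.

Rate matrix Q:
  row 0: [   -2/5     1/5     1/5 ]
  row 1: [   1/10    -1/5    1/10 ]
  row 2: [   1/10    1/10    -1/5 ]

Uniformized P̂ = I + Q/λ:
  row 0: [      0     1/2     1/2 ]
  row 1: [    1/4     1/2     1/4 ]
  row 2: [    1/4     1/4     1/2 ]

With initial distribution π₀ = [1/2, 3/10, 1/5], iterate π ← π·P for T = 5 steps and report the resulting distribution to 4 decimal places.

t=0: π = [0.5000, 0.3000, 0.2000]
t=1: π = [0.1250, 0.4500, 0.4250]
t=2: π = [0.2188, 0.3938, 0.3875]
t=3: π = [0.1953, 0.4031, 0.4016]
t=4: π = [0.2012, 0.3996, 0.3992]
t=5: π = [0.1997, 0.4002, 0.4001]

π = [0.1997, 0.4002, 0.4001]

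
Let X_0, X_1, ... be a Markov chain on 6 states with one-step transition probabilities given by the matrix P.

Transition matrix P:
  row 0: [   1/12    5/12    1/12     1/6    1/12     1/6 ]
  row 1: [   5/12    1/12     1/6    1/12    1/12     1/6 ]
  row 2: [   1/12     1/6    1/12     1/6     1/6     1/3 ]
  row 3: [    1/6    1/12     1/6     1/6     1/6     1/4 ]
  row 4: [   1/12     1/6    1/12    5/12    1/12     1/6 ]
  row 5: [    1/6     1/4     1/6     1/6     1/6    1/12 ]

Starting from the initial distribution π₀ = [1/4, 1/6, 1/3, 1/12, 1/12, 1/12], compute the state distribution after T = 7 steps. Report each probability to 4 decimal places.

t=0: π = [0.2500, 0.1667, 0.3333, 0.0833, 0.0833, 0.0833]
t=1: π = [0.1528, 0.2153, 0.1111, 0.1736, 0.1250, 0.2222]
t=2: π = [0.1881, 0.1910, 0.1343, 0.1800, 0.1256, 0.1811]
t=3: π = [0.1771, 0.1979, 0.1293, 0.1821, 0.1246, 0.1889]
t=4: π = [0.1802, 0.1950, 0.1307, 0.1813, 0.1250, 0.1877]
t=5: π = [0.1791, 0.1960, 0.1303, 0.1817, 0.1250, 0.1879]
t=6: π = [0.1795, 0.1956, 0.1305, 0.1816, 0.1250, 0.1879]
t=7: π = [0.1793, 0.1958, 0.1304, 0.1816, 0.1250, 0.1879]

π = [0.1793, 0.1958, 0.1304, 0.1816, 0.1250, 0.1879]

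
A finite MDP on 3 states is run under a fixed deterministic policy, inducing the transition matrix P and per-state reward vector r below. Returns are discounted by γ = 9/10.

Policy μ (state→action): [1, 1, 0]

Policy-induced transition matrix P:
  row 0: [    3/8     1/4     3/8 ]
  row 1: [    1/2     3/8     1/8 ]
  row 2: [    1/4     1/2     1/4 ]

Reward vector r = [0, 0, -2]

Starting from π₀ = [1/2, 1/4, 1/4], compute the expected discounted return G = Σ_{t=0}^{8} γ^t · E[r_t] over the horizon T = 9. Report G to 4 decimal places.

t=0: π = [0.5000, 0.2500, 0.2500], E[r] = -0.5000, γ^t·E[r] = -0.500000, running G = -0.500000
t=1: π = [0.3750, 0.3438, 0.2813], E[r] = -0.5625, γ^t·E[r] = -0.506250, running G = -1.006250
t=2: π = [0.3828, 0.3633, 0.2539], E[r] = -0.5078, γ^t·E[r] = -0.411328, running G = -1.417578
t=3: π = [0.3887, 0.3589, 0.2524], E[r] = -0.5049, γ^t·E[r] = -0.368060, running G = -1.785638
t=4: π = [0.3883, 0.3580, 0.2537], E[r] = -0.5074, γ^t·E[r] = -0.332936, running G = -2.118573
t=5: π = [0.3880, 0.3582, 0.2538], E[r] = -0.5076, γ^t·E[r] = -0.299723, running G = -2.418296
t=6: π = [0.3880, 0.3582, 0.2537], E[r] = -0.5075, γ^t·E[r] = -0.269687, running G = -2.687983
t=7: π = [0.3881, 0.3582, 0.2537], E[r] = -0.5075, γ^t·E[r] = -0.242715, running G = -2.930698
t=8: π = [0.3881, 0.3582, 0.2537], E[r] = -0.5075, γ^t·E[r] = -0.218446, running G = -3.149144

G = -3.1491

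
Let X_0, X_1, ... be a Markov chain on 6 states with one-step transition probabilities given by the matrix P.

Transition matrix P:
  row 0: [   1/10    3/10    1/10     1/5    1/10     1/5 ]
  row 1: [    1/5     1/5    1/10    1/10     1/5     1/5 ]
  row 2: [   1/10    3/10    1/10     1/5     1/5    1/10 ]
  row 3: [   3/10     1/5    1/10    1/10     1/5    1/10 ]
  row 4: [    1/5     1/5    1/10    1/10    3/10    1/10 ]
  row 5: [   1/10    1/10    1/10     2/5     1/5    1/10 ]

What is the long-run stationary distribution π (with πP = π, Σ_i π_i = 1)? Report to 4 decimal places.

π = [0.1755, 0.2137, 0.1000, 0.1692, 0.2027, 0.1389]

Balance equations π_j = Σ_i π_i·P[i][j]:
  π_0 = 1/10·π_0 + 1/5·π_1 + 1/10·π_2 + 3/10·π_3 + 1/5·π_4 + 1/10·π_5
  π_1 = 3/10·π_0 + 1/5·π_1 + 3/10·π_2 + 1/5·π_3 + 1/5·π_4 + 1/10·π_5
  π_2 = 1/10·π_0 + 1/10·π_1 + 1/10·π_2 + 1/10·π_3 + 1/10·π_4 + 1/10·π_5
  π_3 = 1/5·π_0 + 1/10·π_1 + 1/5·π_2 + 1/10·π_3 + 1/10·π_4 + 2/5·π_5
  π_4 = 1/10·π_0 + 1/5·π_1 + 1/5·π_2 + 1/5·π_3 + 3/10·π_4 + 1/5·π_5
  normalize: π_0 + π_1 + π_2 + π_3 + π_4 + π_5 = 1
Solving the linear system gives exactly π = [9727/55430, 11843/55430, 1/10, 938/5543, 11237/55430, 770/5543].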